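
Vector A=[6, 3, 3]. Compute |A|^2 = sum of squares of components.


|A|^2 = sum of squared components
A[0]^2 = 6^2 = 36
A[1]^2 = 3^2 = 9
A[2]^2 = 3^2 = 9
Sum = 36 + 9 + 9 = 54

54


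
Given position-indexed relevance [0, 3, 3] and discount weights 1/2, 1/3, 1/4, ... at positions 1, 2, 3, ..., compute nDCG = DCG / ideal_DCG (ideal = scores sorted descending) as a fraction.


Position discount weights w_i = 1/(i+1) for i=1..3:
Weights = [1/2, 1/3, 1/4]
Actual relevance: [0, 3, 3]
DCG = 0/2 + 3/3 + 3/4 = 7/4
Ideal relevance (sorted desc): [3, 3, 0]
Ideal DCG = 3/2 + 3/3 + 0/4 = 5/2
nDCG = DCG / ideal_DCG = 7/4 / 5/2 = 7/10

7/10


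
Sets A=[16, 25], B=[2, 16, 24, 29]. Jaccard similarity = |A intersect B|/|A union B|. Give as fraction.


A intersect B = [16]
|A intersect B| = 1
A union B = [2, 16, 24, 25, 29]
|A union B| = 5
Jaccard = 1/5 = 1/5

1/5


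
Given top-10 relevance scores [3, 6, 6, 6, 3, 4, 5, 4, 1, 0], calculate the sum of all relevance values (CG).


Cumulative Gain = sum of relevance scores
Position 1: rel=3, running sum=3
Position 2: rel=6, running sum=9
Position 3: rel=6, running sum=15
Position 4: rel=6, running sum=21
Position 5: rel=3, running sum=24
Position 6: rel=4, running sum=28
Position 7: rel=5, running sum=33
Position 8: rel=4, running sum=37
Position 9: rel=1, running sum=38
Position 10: rel=0, running sum=38
CG = 38

38


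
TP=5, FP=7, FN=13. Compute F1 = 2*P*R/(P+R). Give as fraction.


F1 = 2 * P * R / (P + R)
P = TP/(TP+FP) = 5/12 = 5/12
R = TP/(TP+FN) = 5/18 = 5/18
2 * P * R = 2 * 5/12 * 5/18 = 25/108
P + R = 5/12 + 5/18 = 25/36
F1 = 25/108 / 25/36 = 1/3

1/3


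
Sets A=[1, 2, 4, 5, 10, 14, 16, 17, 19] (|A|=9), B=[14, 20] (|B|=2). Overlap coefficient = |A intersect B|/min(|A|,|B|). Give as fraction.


A intersect B = [14]
|A intersect B| = 1
min(|A|, |B|) = min(9, 2) = 2
Overlap = 1 / 2 = 1/2

1/2


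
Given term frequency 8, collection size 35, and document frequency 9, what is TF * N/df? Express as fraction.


TF * (N/df)
= 8 * (35/9)
= 8 * 35/9
= 280/9

280/9


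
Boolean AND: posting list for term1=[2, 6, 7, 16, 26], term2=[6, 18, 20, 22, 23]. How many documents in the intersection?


Boolean AND: find intersection of posting lists
term1 docs: [2, 6, 7, 16, 26]
term2 docs: [6, 18, 20, 22, 23]
Intersection: [6]
|intersection| = 1

1


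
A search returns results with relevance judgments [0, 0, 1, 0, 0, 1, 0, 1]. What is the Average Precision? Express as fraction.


Computing P@k for each relevant position:
Position 1: not relevant
Position 2: not relevant
Position 3: relevant, P@3 = 1/3 = 1/3
Position 4: not relevant
Position 5: not relevant
Position 6: relevant, P@6 = 2/6 = 1/3
Position 7: not relevant
Position 8: relevant, P@8 = 3/8 = 3/8
Sum of P@k = 1/3 + 1/3 + 3/8 = 25/24
AP = 25/24 / 3 = 25/72

25/72


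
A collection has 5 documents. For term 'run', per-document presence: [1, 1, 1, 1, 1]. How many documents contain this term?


Checking each document for 'run':
Doc 1: present
Doc 2: present
Doc 3: present
Doc 4: present
Doc 5: present
df = sum of presences = 1 + 1 + 1 + 1 + 1 = 5

5


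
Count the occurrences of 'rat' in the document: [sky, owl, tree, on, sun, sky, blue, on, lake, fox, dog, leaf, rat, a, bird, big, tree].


Document has 17 words
Scanning for 'rat':
Found at positions: [12]
Count = 1

1


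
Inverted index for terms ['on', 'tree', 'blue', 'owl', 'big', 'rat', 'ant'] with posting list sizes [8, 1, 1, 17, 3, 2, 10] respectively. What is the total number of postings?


Summing posting list sizes:
'on': 8 postings
'tree': 1 postings
'blue': 1 postings
'owl': 17 postings
'big': 3 postings
'rat': 2 postings
'ant': 10 postings
Total = 8 + 1 + 1 + 17 + 3 + 2 + 10 = 42

42


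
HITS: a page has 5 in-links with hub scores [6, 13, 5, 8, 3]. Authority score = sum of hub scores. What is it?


Authority = sum of hub scores of in-linkers
In-link 1: hub score = 6
In-link 2: hub score = 13
In-link 3: hub score = 5
In-link 4: hub score = 8
In-link 5: hub score = 3
Authority = 6 + 13 + 5 + 8 + 3 = 35

35


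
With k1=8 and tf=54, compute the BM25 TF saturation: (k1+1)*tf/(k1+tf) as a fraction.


BM25 TF component = (k1+1)*tf / (k1+tf)
k1 = 8, tf = 54
Numerator = (8+1)*54 = 486
Denominator = 8 + 54 = 62
= 486/62 = 243/31

243/31


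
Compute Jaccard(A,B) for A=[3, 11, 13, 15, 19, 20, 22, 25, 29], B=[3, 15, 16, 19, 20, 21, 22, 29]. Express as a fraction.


A intersect B = [3, 15, 19, 20, 22, 29]
|A intersect B| = 6
A union B = [3, 11, 13, 15, 16, 19, 20, 21, 22, 25, 29]
|A union B| = 11
Jaccard = 6/11 = 6/11

6/11


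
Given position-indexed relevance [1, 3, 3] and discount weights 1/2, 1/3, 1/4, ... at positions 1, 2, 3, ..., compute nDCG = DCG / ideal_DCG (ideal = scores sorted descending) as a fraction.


Position discount weights w_i = 1/(i+1) for i=1..3:
Weights = [1/2, 1/3, 1/4]
Actual relevance: [1, 3, 3]
DCG = 1/2 + 3/3 + 3/4 = 9/4
Ideal relevance (sorted desc): [3, 3, 1]
Ideal DCG = 3/2 + 3/3 + 1/4 = 11/4
nDCG = DCG / ideal_DCG = 9/4 / 11/4 = 9/11

9/11


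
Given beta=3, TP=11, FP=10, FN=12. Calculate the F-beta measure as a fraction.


P = TP/(TP+FP) = 11/21 = 11/21
R = TP/(TP+FN) = 11/23 = 11/23
beta^2 = 3^2 = 9
(1 + beta^2) = 10
Numerator = (1+beta^2)*P*R = 1210/483
Denominator = beta^2*P + R = 33/7 + 11/23 = 836/161
F_beta = 55/114

55/114


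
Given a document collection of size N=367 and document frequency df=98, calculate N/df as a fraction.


IDF ratio = N / df
= 367 / 98
= 367/98

367/98


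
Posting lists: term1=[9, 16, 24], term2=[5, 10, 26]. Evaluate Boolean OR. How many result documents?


Boolean OR: find union of posting lists
term1 docs: [9, 16, 24]
term2 docs: [5, 10, 26]
Union: [5, 9, 10, 16, 24, 26]
|union| = 6

6


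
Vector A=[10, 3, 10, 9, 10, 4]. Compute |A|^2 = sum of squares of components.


|A|^2 = sum of squared components
A[0]^2 = 10^2 = 100
A[1]^2 = 3^2 = 9
A[2]^2 = 10^2 = 100
A[3]^2 = 9^2 = 81
A[4]^2 = 10^2 = 100
A[5]^2 = 4^2 = 16
Sum = 100 + 9 + 100 + 81 + 100 + 16 = 406

406


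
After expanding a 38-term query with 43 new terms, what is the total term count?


Original terms: 38
Expansion terms: 43
Total = 38 + 43 = 81

81


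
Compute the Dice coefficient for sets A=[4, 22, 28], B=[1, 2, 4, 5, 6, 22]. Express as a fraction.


A intersect B = [4, 22]
|A intersect B| = 2
|A| = 3, |B| = 6
Dice = 2*2 / (3+6)
= 4 / 9 = 4/9

4/9


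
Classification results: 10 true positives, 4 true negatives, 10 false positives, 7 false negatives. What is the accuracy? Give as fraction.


Accuracy = (TP + TN) / (TP + TN + FP + FN)
TP + TN = 10 + 4 = 14
Total = 10 + 4 + 10 + 7 = 31
Accuracy = 14 / 31 = 14/31

14/31


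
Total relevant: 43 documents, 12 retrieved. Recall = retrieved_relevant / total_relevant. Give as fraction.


Recall = retrieved_relevant / total_relevant
= 12 / 43
= 12 / (12 + 31)
= 12/43

12/43


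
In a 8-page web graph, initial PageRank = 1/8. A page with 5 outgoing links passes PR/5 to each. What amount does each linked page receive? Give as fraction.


Initial PR = 1/8 = 1/8
Outlinks = 5
Contribution per link = PR / outlinks
= 1/8 / 5
= 1/40

1/40


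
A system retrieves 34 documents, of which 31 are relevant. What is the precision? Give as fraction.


Precision = relevant_retrieved / total_retrieved
= 31 / 34
= 31 / (31 + 3)
= 31/34

31/34


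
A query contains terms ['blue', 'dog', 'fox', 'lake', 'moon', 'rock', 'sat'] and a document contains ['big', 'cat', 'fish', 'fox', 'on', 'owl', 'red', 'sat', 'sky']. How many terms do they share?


Query terms: ['blue', 'dog', 'fox', 'lake', 'moon', 'rock', 'sat']
Document terms: ['big', 'cat', 'fish', 'fox', 'on', 'owl', 'red', 'sat', 'sky']
Common terms: ['fox', 'sat']
Overlap count = 2

2


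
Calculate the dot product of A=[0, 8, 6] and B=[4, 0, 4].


Dot product = sum of element-wise products
A[0]*B[0] = 0*4 = 0
A[1]*B[1] = 8*0 = 0
A[2]*B[2] = 6*4 = 24
Sum = 0 + 0 + 24 = 24

24


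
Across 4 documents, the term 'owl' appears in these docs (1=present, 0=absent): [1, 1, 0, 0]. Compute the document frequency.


Checking each document for 'owl':
Doc 1: present
Doc 2: present
Doc 3: absent
Doc 4: absent
df = sum of presences = 1 + 1 + 0 + 0 = 2

2


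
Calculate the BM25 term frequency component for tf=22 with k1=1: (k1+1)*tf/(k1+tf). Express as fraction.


BM25 TF component = (k1+1)*tf / (k1+tf)
k1 = 1, tf = 22
Numerator = (1+1)*22 = 44
Denominator = 1 + 22 = 23
= 44/23 = 44/23

44/23


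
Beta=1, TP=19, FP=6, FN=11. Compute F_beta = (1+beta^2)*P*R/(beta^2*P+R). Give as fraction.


P = TP/(TP+FP) = 19/25 = 19/25
R = TP/(TP+FN) = 19/30 = 19/30
beta^2 = 1^2 = 1
(1 + beta^2) = 2
Numerator = (1+beta^2)*P*R = 361/375
Denominator = beta^2*P + R = 19/25 + 19/30 = 209/150
F_beta = 38/55

38/55


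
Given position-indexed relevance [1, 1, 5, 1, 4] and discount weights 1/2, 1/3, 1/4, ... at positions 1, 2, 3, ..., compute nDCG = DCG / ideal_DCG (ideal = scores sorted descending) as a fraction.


Position discount weights w_i = 1/(i+1) for i=1..5:
Weights = [1/2, 1/3, 1/4, 1/5, 1/6]
Actual relevance: [1, 1, 5, 1, 4]
DCG = 1/2 + 1/3 + 5/4 + 1/5 + 4/6 = 59/20
Ideal relevance (sorted desc): [5, 4, 1, 1, 1]
Ideal DCG = 5/2 + 4/3 + 1/4 + 1/5 + 1/6 = 89/20
nDCG = DCG / ideal_DCG = 59/20 / 89/20 = 59/89

59/89


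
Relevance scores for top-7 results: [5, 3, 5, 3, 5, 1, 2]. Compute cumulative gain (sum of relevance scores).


Cumulative Gain = sum of relevance scores
Position 1: rel=5, running sum=5
Position 2: rel=3, running sum=8
Position 3: rel=5, running sum=13
Position 4: rel=3, running sum=16
Position 5: rel=5, running sum=21
Position 6: rel=1, running sum=22
Position 7: rel=2, running sum=24
CG = 24

24


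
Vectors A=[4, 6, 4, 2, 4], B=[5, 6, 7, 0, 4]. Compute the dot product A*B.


Dot product = sum of element-wise products
A[0]*B[0] = 4*5 = 20
A[1]*B[1] = 6*6 = 36
A[2]*B[2] = 4*7 = 28
A[3]*B[3] = 2*0 = 0
A[4]*B[4] = 4*4 = 16
Sum = 20 + 36 + 28 + 0 + 16 = 100

100


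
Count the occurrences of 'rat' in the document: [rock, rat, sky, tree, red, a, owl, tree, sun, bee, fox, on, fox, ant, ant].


Document has 15 words
Scanning for 'rat':
Found at positions: [1]
Count = 1

1


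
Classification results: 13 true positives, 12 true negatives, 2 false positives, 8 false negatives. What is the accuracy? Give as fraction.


Accuracy = (TP + TN) / (TP + TN + FP + FN)
TP + TN = 13 + 12 = 25
Total = 13 + 12 + 2 + 8 = 35
Accuracy = 25 / 35 = 5/7

5/7


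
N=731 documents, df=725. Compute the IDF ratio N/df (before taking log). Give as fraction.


IDF ratio = N / df
= 731 / 725
= 731/725

731/725


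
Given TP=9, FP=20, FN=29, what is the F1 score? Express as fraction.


F1 = 2 * P * R / (P + R)
P = TP/(TP+FP) = 9/29 = 9/29
R = TP/(TP+FN) = 9/38 = 9/38
2 * P * R = 2 * 9/29 * 9/38 = 81/551
P + R = 9/29 + 9/38 = 603/1102
F1 = 81/551 / 603/1102 = 18/67

18/67


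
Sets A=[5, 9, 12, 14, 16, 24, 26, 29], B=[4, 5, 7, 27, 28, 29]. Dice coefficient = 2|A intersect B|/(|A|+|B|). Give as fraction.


A intersect B = [5, 29]
|A intersect B| = 2
|A| = 8, |B| = 6
Dice = 2*2 / (8+6)
= 4 / 14 = 2/7

2/7


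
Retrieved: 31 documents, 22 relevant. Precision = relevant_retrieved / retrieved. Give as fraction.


Precision = relevant_retrieved / total_retrieved
= 22 / 31
= 22 / (22 + 9)
= 22/31

22/31


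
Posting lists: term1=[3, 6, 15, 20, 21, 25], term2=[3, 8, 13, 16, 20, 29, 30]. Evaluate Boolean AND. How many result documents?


Boolean AND: find intersection of posting lists
term1 docs: [3, 6, 15, 20, 21, 25]
term2 docs: [3, 8, 13, 16, 20, 29, 30]
Intersection: [3, 20]
|intersection| = 2

2


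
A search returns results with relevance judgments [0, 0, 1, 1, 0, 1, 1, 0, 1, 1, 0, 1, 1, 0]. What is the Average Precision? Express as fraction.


Computing P@k for each relevant position:
Position 1: not relevant
Position 2: not relevant
Position 3: relevant, P@3 = 1/3 = 1/3
Position 4: relevant, P@4 = 2/4 = 1/2
Position 5: not relevant
Position 6: relevant, P@6 = 3/6 = 1/2
Position 7: relevant, P@7 = 4/7 = 4/7
Position 8: not relevant
Position 9: relevant, P@9 = 5/9 = 5/9
Position 10: relevant, P@10 = 6/10 = 3/5
Position 11: not relevant
Position 12: relevant, P@12 = 7/12 = 7/12
Position 13: relevant, P@13 = 8/13 = 8/13
Position 14: not relevant
Sum of P@k = 1/3 + 1/2 + 1/2 + 4/7 + 5/9 + 3/5 + 7/12 + 8/13 = 69763/16380
AP = 69763/16380 / 8 = 69763/131040

69763/131040


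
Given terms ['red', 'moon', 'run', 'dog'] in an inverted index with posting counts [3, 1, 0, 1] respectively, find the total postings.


Summing posting list sizes:
'red': 3 postings
'moon': 1 postings
'run': 0 postings
'dog': 1 postings
Total = 3 + 1 + 0 + 1 = 5

5


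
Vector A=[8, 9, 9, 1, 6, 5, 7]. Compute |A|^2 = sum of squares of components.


|A|^2 = sum of squared components
A[0]^2 = 8^2 = 64
A[1]^2 = 9^2 = 81
A[2]^2 = 9^2 = 81
A[3]^2 = 1^2 = 1
A[4]^2 = 6^2 = 36
A[5]^2 = 5^2 = 25
A[6]^2 = 7^2 = 49
Sum = 64 + 81 + 81 + 1 + 36 + 25 + 49 = 337

337


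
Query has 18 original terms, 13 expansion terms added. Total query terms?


Original terms: 18
Expansion terms: 13
Total = 18 + 13 = 31

31


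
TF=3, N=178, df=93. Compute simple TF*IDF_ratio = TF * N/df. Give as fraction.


TF * (N/df)
= 3 * (178/93)
= 3 * 178/93
= 178/31

178/31


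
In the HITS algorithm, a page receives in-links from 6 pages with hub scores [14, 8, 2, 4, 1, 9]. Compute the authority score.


Authority = sum of hub scores of in-linkers
In-link 1: hub score = 14
In-link 2: hub score = 8
In-link 3: hub score = 2
In-link 4: hub score = 4
In-link 5: hub score = 1
In-link 6: hub score = 9
Authority = 14 + 8 + 2 + 4 + 1 + 9 = 38

38


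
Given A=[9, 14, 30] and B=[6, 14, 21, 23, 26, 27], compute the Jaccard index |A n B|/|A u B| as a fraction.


A intersect B = [14]
|A intersect B| = 1
A union B = [6, 9, 14, 21, 23, 26, 27, 30]
|A union B| = 8
Jaccard = 1/8 = 1/8

1/8


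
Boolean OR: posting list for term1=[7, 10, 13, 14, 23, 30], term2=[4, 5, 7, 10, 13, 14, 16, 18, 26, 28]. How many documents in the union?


Boolean OR: find union of posting lists
term1 docs: [7, 10, 13, 14, 23, 30]
term2 docs: [4, 5, 7, 10, 13, 14, 16, 18, 26, 28]
Union: [4, 5, 7, 10, 13, 14, 16, 18, 23, 26, 28, 30]
|union| = 12

12


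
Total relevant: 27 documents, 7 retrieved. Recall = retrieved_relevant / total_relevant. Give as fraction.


Recall = retrieved_relevant / total_relevant
= 7 / 27
= 7 / (7 + 20)
= 7/27

7/27


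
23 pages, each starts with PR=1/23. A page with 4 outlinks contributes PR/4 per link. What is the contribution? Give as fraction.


Initial PR = 1/23 = 1/23
Outlinks = 4
Contribution per link = PR / outlinks
= 1/23 / 4
= 1/92

1/92


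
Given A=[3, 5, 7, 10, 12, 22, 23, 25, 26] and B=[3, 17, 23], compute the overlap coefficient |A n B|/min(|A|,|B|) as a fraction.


A intersect B = [3, 23]
|A intersect B| = 2
min(|A|, |B|) = min(9, 3) = 3
Overlap = 2 / 3 = 2/3

2/3


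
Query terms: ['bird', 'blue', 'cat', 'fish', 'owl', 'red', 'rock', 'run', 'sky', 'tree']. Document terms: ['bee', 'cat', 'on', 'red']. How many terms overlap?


Query terms: ['bird', 'blue', 'cat', 'fish', 'owl', 'red', 'rock', 'run', 'sky', 'tree']
Document terms: ['bee', 'cat', 'on', 'red']
Common terms: ['cat', 'red']
Overlap count = 2

2


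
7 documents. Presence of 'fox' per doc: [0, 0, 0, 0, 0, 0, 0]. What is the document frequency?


Checking each document for 'fox':
Doc 1: absent
Doc 2: absent
Doc 3: absent
Doc 4: absent
Doc 5: absent
Doc 6: absent
Doc 7: absent
df = sum of presences = 0 + 0 + 0 + 0 + 0 + 0 + 0 = 0

0


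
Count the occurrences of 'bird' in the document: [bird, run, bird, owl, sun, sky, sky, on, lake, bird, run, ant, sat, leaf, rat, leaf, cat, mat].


Document has 18 words
Scanning for 'bird':
Found at positions: [0, 2, 9]
Count = 3

3


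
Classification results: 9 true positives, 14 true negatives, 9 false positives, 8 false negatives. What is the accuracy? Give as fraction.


Accuracy = (TP + TN) / (TP + TN + FP + FN)
TP + TN = 9 + 14 = 23
Total = 9 + 14 + 9 + 8 = 40
Accuracy = 23 / 40 = 23/40

23/40


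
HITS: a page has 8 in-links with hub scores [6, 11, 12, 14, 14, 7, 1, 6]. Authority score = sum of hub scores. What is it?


Authority = sum of hub scores of in-linkers
In-link 1: hub score = 6
In-link 2: hub score = 11
In-link 3: hub score = 12
In-link 4: hub score = 14
In-link 5: hub score = 14
In-link 6: hub score = 7
In-link 7: hub score = 1
In-link 8: hub score = 6
Authority = 6 + 11 + 12 + 14 + 14 + 7 + 1 + 6 = 71

71


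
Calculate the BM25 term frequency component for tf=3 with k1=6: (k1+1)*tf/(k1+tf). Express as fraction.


BM25 TF component = (k1+1)*tf / (k1+tf)
k1 = 6, tf = 3
Numerator = (6+1)*3 = 21
Denominator = 6 + 3 = 9
= 21/9 = 7/3

7/3


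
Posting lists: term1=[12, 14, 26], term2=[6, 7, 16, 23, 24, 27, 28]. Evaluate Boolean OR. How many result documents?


Boolean OR: find union of posting lists
term1 docs: [12, 14, 26]
term2 docs: [6, 7, 16, 23, 24, 27, 28]
Union: [6, 7, 12, 14, 16, 23, 24, 26, 27, 28]
|union| = 10

10


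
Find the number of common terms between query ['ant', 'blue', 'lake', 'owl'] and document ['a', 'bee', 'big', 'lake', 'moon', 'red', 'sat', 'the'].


Query terms: ['ant', 'blue', 'lake', 'owl']
Document terms: ['a', 'bee', 'big', 'lake', 'moon', 'red', 'sat', 'the']
Common terms: ['lake']
Overlap count = 1

1


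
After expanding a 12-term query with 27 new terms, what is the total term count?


Original terms: 12
Expansion terms: 27
Total = 12 + 27 = 39

39


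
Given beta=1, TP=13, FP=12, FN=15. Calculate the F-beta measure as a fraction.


P = TP/(TP+FP) = 13/25 = 13/25
R = TP/(TP+FN) = 13/28 = 13/28
beta^2 = 1^2 = 1
(1 + beta^2) = 2
Numerator = (1+beta^2)*P*R = 169/350
Denominator = beta^2*P + R = 13/25 + 13/28 = 689/700
F_beta = 26/53

26/53


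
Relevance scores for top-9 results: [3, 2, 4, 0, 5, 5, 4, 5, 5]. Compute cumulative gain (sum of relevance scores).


Cumulative Gain = sum of relevance scores
Position 1: rel=3, running sum=3
Position 2: rel=2, running sum=5
Position 3: rel=4, running sum=9
Position 4: rel=0, running sum=9
Position 5: rel=5, running sum=14
Position 6: rel=5, running sum=19
Position 7: rel=4, running sum=23
Position 8: rel=5, running sum=28
Position 9: rel=5, running sum=33
CG = 33

33


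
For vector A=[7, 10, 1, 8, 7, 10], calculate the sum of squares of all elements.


|A|^2 = sum of squared components
A[0]^2 = 7^2 = 49
A[1]^2 = 10^2 = 100
A[2]^2 = 1^2 = 1
A[3]^2 = 8^2 = 64
A[4]^2 = 7^2 = 49
A[5]^2 = 10^2 = 100
Sum = 49 + 100 + 1 + 64 + 49 + 100 = 363

363


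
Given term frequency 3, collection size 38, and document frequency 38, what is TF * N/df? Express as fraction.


TF * (N/df)
= 3 * (38/38)
= 3 * 1
= 3

3


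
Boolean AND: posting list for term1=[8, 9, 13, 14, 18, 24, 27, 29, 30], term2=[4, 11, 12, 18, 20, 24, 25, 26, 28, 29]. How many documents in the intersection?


Boolean AND: find intersection of posting lists
term1 docs: [8, 9, 13, 14, 18, 24, 27, 29, 30]
term2 docs: [4, 11, 12, 18, 20, 24, 25, 26, 28, 29]
Intersection: [18, 24, 29]
|intersection| = 3

3


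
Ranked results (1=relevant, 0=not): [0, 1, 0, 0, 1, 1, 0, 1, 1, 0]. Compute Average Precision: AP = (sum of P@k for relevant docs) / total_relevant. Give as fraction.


Computing P@k for each relevant position:
Position 1: not relevant
Position 2: relevant, P@2 = 1/2 = 1/2
Position 3: not relevant
Position 4: not relevant
Position 5: relevant, P@5 = 2/5 = 2/5
Position 6: relevant, P@6 = 3/6 = 1/2
Position 7: not relevant
Position 8: relevant, P@8 = 4/8 = 1/2
Position 9: relevant, P@9 = 5/9 = 5/9
Position 10: not relevant
Sum of P@k = 1/2 + 2/5 + 1/2 + 1/2 + 5/9 = 221/90
AP = 221/90 / 5 = 221/450

221/450


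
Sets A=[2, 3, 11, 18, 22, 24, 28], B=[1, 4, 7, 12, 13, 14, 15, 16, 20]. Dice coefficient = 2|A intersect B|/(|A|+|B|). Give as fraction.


A intersect B = []
|A intersect B| = 0
|A| = 7, |B| = 9
Dice = 2*0 / (7+9)
= 0 / 16 = 0

0


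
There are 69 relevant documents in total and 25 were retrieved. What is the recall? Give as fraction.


Recall = retrieved_relevant / total_relevant
= 25 / 69
= 25 / (25 + 44)
= 25/69

25/69


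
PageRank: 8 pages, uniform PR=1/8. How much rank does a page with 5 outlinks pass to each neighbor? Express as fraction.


Initial PR = 1/8 = 1/8
Outlinks = 5
Contribution per link = PR / outlinks
= 1/8 / 5
= 1/40

1/40


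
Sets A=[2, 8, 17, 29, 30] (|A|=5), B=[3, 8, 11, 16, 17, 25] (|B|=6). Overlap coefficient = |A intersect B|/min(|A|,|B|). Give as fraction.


A intersect B = [8, 17]
|A intersect B| = 2
min(|A|, |B|) = min(5, 6) = 5
Overlap = 2 / 5 = 2/5

2/5


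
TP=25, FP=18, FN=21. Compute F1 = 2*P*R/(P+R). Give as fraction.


F1 = 2 * P * R / (P + R)
P = TP/(TP+FP) = 25/43 = 25/43
R = TP/(TP+FN) = 25/46 = 25/46
2 * P * R = 2 * 25/43 * 25/46 = 625/989
P + R = 25/43 + 25/46 = 2225/1978
F1 = 625/989 / 2225/1978 = 50/89

50/89


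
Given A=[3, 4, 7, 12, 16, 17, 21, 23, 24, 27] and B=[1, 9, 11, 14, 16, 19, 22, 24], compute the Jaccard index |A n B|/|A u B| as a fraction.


A intersect B = [16, 24]
|A intersect B| = 2
A union B = [1, 3, 4, 7, 9, 11, 12, 14, 16, 17, 19, 21, 22, 23, 24, 27]
|A union B| = 16
Jaccard = 2/16 = 1/8

1/8


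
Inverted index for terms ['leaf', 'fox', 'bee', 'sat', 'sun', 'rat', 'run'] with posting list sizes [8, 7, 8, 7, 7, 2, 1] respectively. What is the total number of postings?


Summing posting list sizes:
'leaf': 8 postings
'fox': 7 postings
'bee': 8 postings
'sat': 7 postings
'sun': 7 postings
'rat': 2 postings
'run': 1 postings
Total = 8 + 7 + 8 + 7 + 7 + 2 + 1 = 40

40


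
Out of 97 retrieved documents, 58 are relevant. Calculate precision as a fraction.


Precision = relevant_retrieved / total_retrieved
= 58 / 97
= 58 / (58 + 39)
= 58/97

58/97


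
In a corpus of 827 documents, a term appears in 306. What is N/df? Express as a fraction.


IDF ratio = N / df
= 827 / 306
= 827/306

827/306


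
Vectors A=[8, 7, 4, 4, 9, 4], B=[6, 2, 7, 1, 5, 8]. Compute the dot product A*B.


Dot product = sum of element-wise products
A[0]*B[0] = 8*6 = 48
A[1]*B[1] = 7*2 = 14
A[2]*B[2] = 4*7 = 28
A[3]*B[3] = 4*1 = 4
A[4]*B[4] = 9*5 = 45
A[5]*B[5] = 4*8 = 32
Sum = 48 + 14 + 28 + 4 + 45 + 32 = 171

171


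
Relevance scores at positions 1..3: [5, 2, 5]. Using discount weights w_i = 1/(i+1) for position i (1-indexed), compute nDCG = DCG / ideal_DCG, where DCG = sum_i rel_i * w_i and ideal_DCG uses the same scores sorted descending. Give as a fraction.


Position discount weights w_i = 1/(i+1) for i=1..3:
Weights = [1/2, 1/3, 1/4]
Actual relevance: [5, 2, 5]
DCG = 5/2 + 2/3 + 5/4 = 53/12
Ideal relevance (sorted desc): [5, 5, 2]
Ideal DCG = 5/2 + 5/3 + 2/4 = 14/3
nDCG = DCG / ideal_DCG = 53/12 / 14/3 = 53/56

53/56


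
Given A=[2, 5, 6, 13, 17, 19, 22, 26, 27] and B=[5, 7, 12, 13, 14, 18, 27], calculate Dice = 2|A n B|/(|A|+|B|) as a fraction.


A intersect B = [5, 13, 27]
|A intersect B| = 3
|A| = 9, |B| = 7
Dice = 2*3 / (9+7)
= 6 / 16 = 3/8

3/8


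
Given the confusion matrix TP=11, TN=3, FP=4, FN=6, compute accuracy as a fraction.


Accuracy = (TP + TN) / (TP + TN + FP + FN)
TP + TN = 11 + 3 = 14
Total = 11 + 3 + 4 + 6 = 24
Accuracy = 14 / 24 = 7/12

7/12


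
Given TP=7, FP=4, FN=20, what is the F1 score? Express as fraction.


F1 = 2 * P * R / (P + R)
P = TP/(TP+FP) = 7/11 = 7/11
R = TP/(TP+FN) = 7/27 = 7/27
2 * P * R = 2 * 7/11 * 7/27 = 98/297
P + R = 7/11 + 7/27 = 266/297
F1 = 98/297 / 266/297 = 7/19

7/19


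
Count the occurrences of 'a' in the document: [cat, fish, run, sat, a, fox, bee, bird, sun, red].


Document has 10 words
Scanning for 'a':
Found at positions: [4]
Count = 1

1


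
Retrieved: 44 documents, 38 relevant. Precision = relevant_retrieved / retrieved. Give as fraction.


Precision = relevant_retrieved / total_retrieved
= 38 / 44
= 38 / (38 + 6)
= 19/22

19/22


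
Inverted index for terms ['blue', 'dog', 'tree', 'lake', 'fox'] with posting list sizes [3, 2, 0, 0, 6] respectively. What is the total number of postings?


Summing posting list sizes:
'blue': 3 postings
'dog': 2 postings
'tree': 0 postings
'lake': 0 postings
'fox': 6 postings
Total = 3 + 2 + 0 + 0 + 6 = 11

11


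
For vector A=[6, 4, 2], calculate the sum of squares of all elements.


|A|^2 = sum of squared components
A[0]^2 = 6^2 = 36
A[1]^2 = 4^2 = 16
A[2]^2 = 2^2 = 4
Sum = 36 + 16 + 4 = 56

56


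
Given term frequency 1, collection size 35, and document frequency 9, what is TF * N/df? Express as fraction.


TF * (N/df)
= 1 * (35/9)
= 1 * 35/9
= 35/9

35/9


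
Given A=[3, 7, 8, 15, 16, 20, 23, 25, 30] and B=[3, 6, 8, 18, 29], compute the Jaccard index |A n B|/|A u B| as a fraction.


A intersect B = [3, 8]
|A intersect B| = 2
A union B = [3, 6, 7, 8, 15, 16, 18, 20, 23, 25, 29, 30]
|A union B| = 12
Jaccard = 2/12 = 1/6

1/6


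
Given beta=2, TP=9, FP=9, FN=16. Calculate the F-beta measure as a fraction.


P = TP/(TP+FP) = 9/18 = 1/2
R = TP/(TP+FN) = 9/25 = 9/25
beta^2 = 2^2 = 4
(1 + beta^2) = 5
Numerator = (1+beta^2)*P*R = 9/10
Denominator = beta^2*P + R = 2 + 9/25 = 59/25
F_beta = 45/118

45/118


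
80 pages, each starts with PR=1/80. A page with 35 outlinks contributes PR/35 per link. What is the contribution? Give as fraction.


Initial PR = 1/80 = 1/80
Outlinks = 35
Contribution per link = PR / outlinks
= 1/80 / 35
= 1/2800

1/2800


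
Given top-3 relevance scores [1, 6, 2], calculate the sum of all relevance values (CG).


Cumulative Gain = sum of relevance scores
Position 1: rel=1, running sum=1
Position 2: rel=6, running sum=7
Position 3: rel=2, running sum=9
CG = 9

9


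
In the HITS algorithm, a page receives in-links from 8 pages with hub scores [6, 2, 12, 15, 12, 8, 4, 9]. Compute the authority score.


Authority = sum of hub scores of in-linkers
In-link 1: hub score = 6
In-link 2: hub score = 2
In-link 3: hub score = 12
In-link 4: hub score = 15
In-link 5: hub score = 12
In-link 6: hub score = 8
In-link 7: hub score = 4
In-link 8: hub score = 9
Authority = 6 + 2 + 12 + 15 + 12 + 8 + 4 + 9 = 68

68


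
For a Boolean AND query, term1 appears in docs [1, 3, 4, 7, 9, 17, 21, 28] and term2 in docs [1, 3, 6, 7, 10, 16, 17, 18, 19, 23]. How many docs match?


Boolean AND: find intersection of posting lists
term1 docs: [1, 3, 4, 7, 9, 17, 21, 28]
term2 docs: [1, 3, 6, 7, 10, 16, 17, 18, 19, 23]
Intersection: [1, 3, 7, 17]
|intersection| = 4

4


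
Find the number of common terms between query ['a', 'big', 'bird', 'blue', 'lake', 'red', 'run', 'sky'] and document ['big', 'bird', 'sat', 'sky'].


Query terms: ['a', 'big', 'bird', 'blue', 'lake', 'red', 'run', 'sky']
Document terms: ['big', 'bird', 'sat', 'sky']
Common terms: ['big', 'bird', 'sky']
Overlap count = 3

3


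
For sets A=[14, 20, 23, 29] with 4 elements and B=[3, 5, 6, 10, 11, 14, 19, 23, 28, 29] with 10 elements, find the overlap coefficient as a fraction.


A intersect B = [14, 23, 29]
|A intersect B| = 3
min(|A|, |B|) = min(4, 10) = 4
Overlap = 3 / 4 = 3/4

3/4


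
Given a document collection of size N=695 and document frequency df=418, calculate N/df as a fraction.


IDF ratio = N / df
= 695 / 418
= 695/418

695/418


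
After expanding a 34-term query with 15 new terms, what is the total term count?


Original terms: 34
Expansion terms: 15
Total = 34 + 15 = 49

49


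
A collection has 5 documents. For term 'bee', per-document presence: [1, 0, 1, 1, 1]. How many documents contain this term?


Checking each document for 'bee':
Doc 1: present
Doc 2: absent
Doc 3: present
Doc 4: present
Doc 5: present
df = sum of presences = 1 + 0 + 1 + 1 + 1 = 4

4


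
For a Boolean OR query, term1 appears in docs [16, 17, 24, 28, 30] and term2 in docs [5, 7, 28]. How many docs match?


Boolean OR: find union of posting lists
term1 docs: [16, 17, 24, 28, 30]
term2 docs: [5, 7, 28]
Union: [5, 7, 16, 17, 24, 28, 30]
|union| = 7

7


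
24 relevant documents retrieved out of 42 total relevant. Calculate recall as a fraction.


Recall = retrieved_relevant / total_relevant
= 24 / 42
= 24 / (24 + 18)
= 4/7

4/7


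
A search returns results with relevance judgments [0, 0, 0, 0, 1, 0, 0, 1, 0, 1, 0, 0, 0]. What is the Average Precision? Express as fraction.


Computing P@k for each relevant position:
Position 1: not relevant
Position 2: not relevant
Position 3: not relevant
Position 4: not relevant
Position 5: relevant, P@5 = 1/5 = 1/5
Position 6: not relevant
Position 7: not relevant
Position 8: relevant, P@8 = 2/8 = 1/4
Position 9: not relevant
Position 10: relevant, P@10 = 3/10 = 3/10
Position 11: not relevant
Position 12: not relevant
Position 13: not relevant
Sum of P@k = 1/5 + 1/4 + 3/10 = 3/4
AP = 3/4 / 3 = 1/4

1/4


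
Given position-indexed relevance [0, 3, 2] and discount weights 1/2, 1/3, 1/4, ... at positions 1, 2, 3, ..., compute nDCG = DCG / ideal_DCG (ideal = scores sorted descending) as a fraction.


Position discount weights w_i = 1/(i+1) for i=1..3:
Weights = [1/2, 1/3, 1/4]
Actual relevance: [0, 3, 2]
DCG = 0/2 + 3/3 + 2/4 = 3/2
Ideal relevance (sorted desc): [3, 2, 0]
Ideal DCG = 3/2 + 2/3 + 0/4 = 13/6
nDCG = DCG / ideal_DCG = 3/2 / 13/6 = 9/13

9/13


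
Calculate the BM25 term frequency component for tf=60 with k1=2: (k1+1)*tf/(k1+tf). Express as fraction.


BM25 TF component = (k1+1)*tf / (k1+tf)
k1 = 2, tf = 60
Numerator = (2+1)*60 = 180
Denominator = 2 + 60 = 62
= 180/62 = 90/31

90/31


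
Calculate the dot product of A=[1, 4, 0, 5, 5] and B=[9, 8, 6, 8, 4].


Dot product = sum of element-wise products
A[0]*B[0] = 1*9 = 9
A[1]*B[1] = 4*8 = 32
A[2]*B[2] = 0*6 = 0
A[3]*B[3] = 5*8 = 40
A[4]*B[4] = 5*4 = 20
Sum = 9 + 32 + 0 + 40 + 20 = 101

101


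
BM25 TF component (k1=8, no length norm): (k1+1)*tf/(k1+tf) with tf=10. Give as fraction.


BM25 TF component = (k1+1)*tf / (k1+tf)
k1 = 8, tf = 10
Numerator = (8+1)*10 = 90
Denominator = 8 + 10 = 18
= 90/18 = 5

5


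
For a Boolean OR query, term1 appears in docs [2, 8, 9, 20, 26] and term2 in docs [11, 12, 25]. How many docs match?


Boolean OR: find union of posting lists
term1 docs: [2, 8, 9, 20, 26]
term2 docs: [11, 12, 25]
Union: [2, 8, 9, 11, 12, 20, 25, 26]
|union| = 8

8


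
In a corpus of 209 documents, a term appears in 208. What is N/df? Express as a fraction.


IDF ratio = N / df
= 209 / 208
= 209/208

209/208


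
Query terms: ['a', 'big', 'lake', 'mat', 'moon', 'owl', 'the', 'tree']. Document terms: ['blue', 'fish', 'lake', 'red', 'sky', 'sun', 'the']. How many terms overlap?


Query terms: ['a', 'big', 'lake', 'mat', 'moon', 'owl', 'the', 'tree']
Document terms: ['blue', 'fish', 'lake', 'red', 'sky', 'sun', 'the']
Common terms: ['lake', 'the']
Overlap count = 2

2


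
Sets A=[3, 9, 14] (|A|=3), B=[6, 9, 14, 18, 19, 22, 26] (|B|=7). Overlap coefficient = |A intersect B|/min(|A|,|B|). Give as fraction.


A intersect B = [9, 14]
|A intersect B| = 2
min(|A|, |B|) = min(3, 7) = 3
Overlap = 2 / 3 = 2/3

2/3


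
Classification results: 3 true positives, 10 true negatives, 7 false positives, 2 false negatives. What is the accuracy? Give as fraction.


Accuracy = (TP + TN) / (TP + TN + FP + FN)
TP + TN = 3 + 10 = 13
Total = 3 + 10 + 7 + 2 = 22
Accuracy = 13 / 22 = 13/22

13/22


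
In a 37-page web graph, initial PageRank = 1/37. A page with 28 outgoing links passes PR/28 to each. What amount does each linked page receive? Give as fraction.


Initial PR = 1/37 = 1/37
Outlinks = 28
Contribution per link = PR / outlinks
= 1/37 / 28
= 1/1036

1/1036


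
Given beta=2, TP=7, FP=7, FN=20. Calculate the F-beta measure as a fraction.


P = TP/(TP+FP) = 7/14 = 1/2
R = TP/(TP+FN) = 7/27 = 7/27
beta^2 = 2^2 = 4
(1 + beta^2) = 5
Numerator = (1+beta^2)*P*R = 35/54
Denominator = beta^2*P + R = 2 + 7/27 = 61/27
F_beta = 35/122

35/122


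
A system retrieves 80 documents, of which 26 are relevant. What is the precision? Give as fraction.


Precision = relevant_retrieved / total_retrieved
= 26 / 80
= 26 / (26 + 54)
= 13/40

13/40


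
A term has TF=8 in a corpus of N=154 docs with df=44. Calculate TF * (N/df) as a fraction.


TF * (N/df)
= 8 * (154/44)
= 8 * 7/2
= 28

28


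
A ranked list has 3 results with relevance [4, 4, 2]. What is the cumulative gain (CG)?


Cumulative Gain = sum of relevance scores
Position 1: rel=4, running sum=4
Position 2: rel=4, running sum=8
Position 3: rel=2, running sum=10
CG = 10

10


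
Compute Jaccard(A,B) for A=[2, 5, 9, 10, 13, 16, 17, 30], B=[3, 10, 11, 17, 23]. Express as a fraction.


A intersect B = [10, 17]
|A intersect B| = 2
A union B = [2, 3, 5, 9, 10, 11, 13, 16, 17, 23, 30]
|A union B| = 11
Jaccard = 2/11 = 2/11

2/11


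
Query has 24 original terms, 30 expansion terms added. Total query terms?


Original terms: 24
Expansion terms: 30
Total = 24 + 30 = 54

54


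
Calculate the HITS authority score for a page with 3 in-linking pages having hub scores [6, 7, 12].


Authority = sum of hub scores of in-linkers
In-link 1: hub score = 6
In-link 2: hub score = 7
In-link 3: hub score = 12
Authority = 6 + 7 + 12 = 25

25


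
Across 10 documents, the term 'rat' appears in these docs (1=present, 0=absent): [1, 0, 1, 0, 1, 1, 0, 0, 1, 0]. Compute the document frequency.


Checking each document for 'rat':
Doc 1: present
Doc 2: absent
Doc 3: present
Doc 4: absent
Doc 5: present
Doc 6: present
Doc 7: absent
Doc 8: absent
Doc 9: present
Doc 10: absent
df = sum of presences = 1 + 0 + 1 + 0 + 1 + 1 + 0 + 0 + 1 + 0 = 5

5


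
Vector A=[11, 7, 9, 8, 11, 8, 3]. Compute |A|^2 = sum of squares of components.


|A|^2 = sum of squared components
A[0]^2 = 11^2 = 121
A[1]^2 = 7^2 = 49
A[2]^2 = 9^2 = 81
A[3]^2 = 8^2 = 64
A[4]^2 = 11^2 = 121
A[5]^2 = 8^2 = 64
A[6]^2 = 3^2 = 9
Sum = 121 + 49 + 81 + 64 + 121 + 64 + 9 = 509

509


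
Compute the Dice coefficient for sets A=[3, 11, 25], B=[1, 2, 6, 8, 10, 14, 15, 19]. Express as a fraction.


A intersect B = []
|A intersect B| = 0
|A| = 3, |B| = 8
Dice = 2*0 / (3+8)
= 0 / 11 = 0

0


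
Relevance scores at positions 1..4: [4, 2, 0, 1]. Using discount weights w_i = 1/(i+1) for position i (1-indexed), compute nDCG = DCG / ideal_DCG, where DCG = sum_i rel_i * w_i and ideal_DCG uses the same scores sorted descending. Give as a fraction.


Position discount weights w_i = 1/(i+1) for i=1..4:
Weights = [1/2, 1/3, 1/4, 1/5]
Actual relevance: [4, 2, 0, 1]
DCG = 4/2 + 2/3 + 0/4 + 1/5 = 43/15
Ideal relevance (sorted desc): [4, 2, 1, 0]
Ideal DCG = 4/2 + 2/3 + 1/4 + 0/5 = 35/12
nDCG = DCG / ideal_DCG = 43/15 / 35/12 = 172/175

172/175


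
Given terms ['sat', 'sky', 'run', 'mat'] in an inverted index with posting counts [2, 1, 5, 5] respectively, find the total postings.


Summing posting list sizes:
'sat': 2 postings
'sky': 1 postings
'run': 5 postings
'mat': 5 postings
Total = 2 + 1 + 5 + 5 = 13

13


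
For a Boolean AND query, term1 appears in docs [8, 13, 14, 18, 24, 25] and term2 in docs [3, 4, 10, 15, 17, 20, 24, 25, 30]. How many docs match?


Boolean AND: find intersection of posting lists
term1 docs: [8, 13, 14, 18, 24, 25]
term2 docs: [3, 4, 10, 15, 17, 20, 24, 25, 30]
Intersection: [24, 25]
|intersection| = 2

2


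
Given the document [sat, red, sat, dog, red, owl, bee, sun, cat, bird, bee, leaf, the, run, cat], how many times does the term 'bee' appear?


Document has 15 words
Scanning for 'bee':
Found at positions: [6, 10]
Count = 2

2


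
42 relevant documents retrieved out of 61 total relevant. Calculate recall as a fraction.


Recall = retrieved_relevant / total_relevant
= 42 / 61
= 42 / (42 + 19)
= 42/61

42/61


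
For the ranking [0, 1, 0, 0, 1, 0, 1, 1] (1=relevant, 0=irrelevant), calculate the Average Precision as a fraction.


Computing P@k for each relevant position:
Position 1: not relevant
Position 2: relevant, P@2 = 1/2 = 1/2
Position 3: not relevant
Position 4: not relevant
Position 5: relevant, P@5 = 2/5 = 2/5
Position 6: not relevant
Position 7: relevant, P@7 = 3/7 = 3/7
Position 8: relevant, P@8 = 4/8 = 1/2
Sum of P@k = 1/2 + 2/5 + 3/7 + 1/2 = 64/35
AP = 64/35 / 4 = 16/35

16/35


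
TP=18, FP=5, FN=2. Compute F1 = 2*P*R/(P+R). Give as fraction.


F1 = 2 * P * R / (P + R)
P = TP/(TP+FP) = 18/23 = 18/23
R = TP/(TP+FN) = 18/20 = 9/10
2 * P * R = 2 * 18/23 * 9/10 = 162/115
P + R = 18/23 + 9/10 = 387/230
F1 = 162/115 / 387/230 = 36/43

36/43


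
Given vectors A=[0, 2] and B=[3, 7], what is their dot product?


Dot product = sum of element-wise products
A[0]*B[0] = 0*3 = 0
A[1]*B[1] = 2*7 = 14
Sum = 0 + 14 = 14

14


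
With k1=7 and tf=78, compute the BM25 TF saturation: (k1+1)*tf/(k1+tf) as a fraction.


BM25 TF component = (k1+1)*tf / (k1+tf)
k1 = 7, tf = 78
Numerator = (7+1)*78 = 624
Denominator = 7 + 78 = 85
= 624/85 = 624/85

624/85


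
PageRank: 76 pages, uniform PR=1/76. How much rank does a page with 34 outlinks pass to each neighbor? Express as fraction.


Initial PR = 1/76 = 1/76
Outlinks = 34
Contribution per link = PR / outlinks
= 1/76 / 34
= 1/2584

1/2584


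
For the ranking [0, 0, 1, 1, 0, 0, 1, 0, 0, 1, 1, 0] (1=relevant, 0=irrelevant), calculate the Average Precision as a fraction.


Computing P@k for each relevant position:
Position 1: not relevant
Position 2: not relevant
Position 3: relevant, P@3 = 1/3 = 1/3
Position 4: relevant, P@4 = 2/4 = 1/2
Position 5: not relevant
Position 6: not relevant
Position 7: relevant, P@7 = 3/7 = 3/7
Position 8: not relevant
Position 9: not relevant
Position 10: relevant, P@10 = 4/10 = 2/5
Position 11: relevant, P@11 = 5/11 = 5/11
Position 12: not relevant
Sum of P@k = 1/3 + 1/2 + 3/7 + 2/5 + 5/11 = 4889/2310
AP = 4889/2310 / 5 = 4889/11550

4889/11550


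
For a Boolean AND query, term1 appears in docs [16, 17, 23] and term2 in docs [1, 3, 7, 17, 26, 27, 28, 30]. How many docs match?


Boolean AND: find intersection of posting lists
term1 docs: [16, 17, 23]
term2 docs: [1, 3, 7, 17, 26, 27, 28, 30]
Intersection: [17]
|intersection| = 1

1


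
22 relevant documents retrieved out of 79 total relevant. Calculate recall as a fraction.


Recall = retrieved_relevant / total_relevant
= 22 / 79
= 22 / (22 + 57)
= 22/79

22/79


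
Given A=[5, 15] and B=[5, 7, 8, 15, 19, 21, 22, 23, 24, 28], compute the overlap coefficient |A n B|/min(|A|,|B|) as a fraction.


A intersect B = [5, 15]
|A intersect B| = 2
min(|A|, |B|) = min(2, 10) = 2
Overlap = 2 / 2 = 1

1


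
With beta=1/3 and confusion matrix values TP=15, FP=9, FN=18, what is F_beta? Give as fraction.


P = TP/(TP+FP) = 15/24 = 5/8
R = TP/(TP+FN) = 15/33 = 5/11
beta^2 = 1/3^2 = 1/9
(1 + beta^2) = 10/9
Numerator = (1+beta^2)*P*R = 125/396
Denominator = beta^2*P + R = 5/72 + 5/11 = 415/792
F_beta = 50/83

50/83


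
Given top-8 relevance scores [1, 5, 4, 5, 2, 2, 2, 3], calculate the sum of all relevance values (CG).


Cumulative Gain = sum of relevance scores
Position 1: rel=1, running sum=1
Position 2: rel=5, running sum=6
Position 3: rel=4, running sum=10
Position 4: rel=5, running sum=15
Position 5: rel=2, running sum=17
Position 6: rel=2, running sum=19
Position 7: rel=2, running sum=21
Position 8: rel=3, running sum=24
CG = 24

24


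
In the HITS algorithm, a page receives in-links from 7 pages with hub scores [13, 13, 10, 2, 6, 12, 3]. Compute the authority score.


Authority = sum of hub scores of in-linkers
In-link 1: hub score = 13
In-link 2: hub score = 13
In-link 3: hub score = 10
In-link 4: hub score = 2
In-link 5: hub score = 6
In-link 6: hub score = 12
In-link 7: hub score = 3
Authority = 13 + 13 + 10 + 2 + 6 + 12 + 3 = 59

59


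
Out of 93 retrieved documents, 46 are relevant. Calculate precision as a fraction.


Precision = relevant_retrieved / total_retrieved
= 46 / 93
= 46 / (46 + 47)
= 46/93

46/93
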